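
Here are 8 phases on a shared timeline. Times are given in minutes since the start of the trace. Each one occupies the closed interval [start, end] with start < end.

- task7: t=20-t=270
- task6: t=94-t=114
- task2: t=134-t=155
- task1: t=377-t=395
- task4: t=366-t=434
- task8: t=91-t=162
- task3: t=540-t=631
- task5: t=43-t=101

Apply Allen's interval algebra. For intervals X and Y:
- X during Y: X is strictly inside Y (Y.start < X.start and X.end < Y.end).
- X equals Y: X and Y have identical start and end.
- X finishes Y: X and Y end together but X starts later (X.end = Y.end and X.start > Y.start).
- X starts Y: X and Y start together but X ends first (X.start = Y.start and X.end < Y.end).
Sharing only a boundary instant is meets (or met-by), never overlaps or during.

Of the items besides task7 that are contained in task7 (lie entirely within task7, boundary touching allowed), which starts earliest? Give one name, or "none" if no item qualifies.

task5

Target task7 = [t=20, t=270].
task1 [t=377, t=395] → after → excluded.
task2 [t=134, t=155] → during → candidate.
task3 [t=540, t=631] → after → excluded.
task4 [t=366, t=434] → after → excluded.
task5 [t=43, t=101] → during → candidate.
task6 [t=94, t=114] → during → candidate.
task8 [t=91, t=162] → during → candidate.
Among candidates, earliest start is t=43 → task5.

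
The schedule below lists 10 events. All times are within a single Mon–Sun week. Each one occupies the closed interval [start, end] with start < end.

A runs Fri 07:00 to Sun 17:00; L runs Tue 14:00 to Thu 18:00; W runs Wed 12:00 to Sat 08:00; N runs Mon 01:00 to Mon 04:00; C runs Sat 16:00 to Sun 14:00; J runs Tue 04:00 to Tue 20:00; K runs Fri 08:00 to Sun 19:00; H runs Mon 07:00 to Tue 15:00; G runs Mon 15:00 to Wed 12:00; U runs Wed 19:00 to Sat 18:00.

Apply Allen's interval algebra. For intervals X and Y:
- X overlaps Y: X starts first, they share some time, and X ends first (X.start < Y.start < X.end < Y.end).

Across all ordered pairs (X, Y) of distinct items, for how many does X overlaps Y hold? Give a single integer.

14

Checking all 90 ordered pairs for relation 'overlaps'; matching pairs in alphabetical order:
(A, K): A overlaps K ✓
(G, L): G overlaps L ✓
(H, G): H overlaps G ✓
(H, J): H overlaps J ✓
(H, L): H overlaps L ✓
(J, L): J overlaps L ✓
(L, U): L overlaps U ✓
(L, W): L overlaps W ✓
(U, A): U overlaps A ✓
(U, C): U overlaps C ✓
(U, K): U overlaps K ✓
(W, A): W overlaps A ✓
(W, K): W overlaps K ✓
(W, U): W overlaps U ✓
Count: 14.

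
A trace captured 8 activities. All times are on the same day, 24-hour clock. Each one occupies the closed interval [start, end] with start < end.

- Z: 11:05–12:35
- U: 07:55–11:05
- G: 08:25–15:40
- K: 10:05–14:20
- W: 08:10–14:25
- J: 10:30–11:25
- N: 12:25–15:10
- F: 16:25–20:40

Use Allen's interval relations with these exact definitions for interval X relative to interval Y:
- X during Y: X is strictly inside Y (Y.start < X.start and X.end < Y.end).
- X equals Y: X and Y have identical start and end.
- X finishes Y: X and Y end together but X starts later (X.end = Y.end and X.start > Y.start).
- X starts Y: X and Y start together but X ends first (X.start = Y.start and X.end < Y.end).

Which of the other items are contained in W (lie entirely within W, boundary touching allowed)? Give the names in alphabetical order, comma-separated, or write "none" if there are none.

Target W = [08:10, 14:25].
F [16:25, 20:40] → after → no.
G [08:25, 15:40] → overlapped-by → no.
J [10:30, 11:25] → during → yes.
K [10:05, 14:20] → during → yes.
N [12:25, 15:10] → overlapped-by → no.
U [07:55, 11:05] → overlaps → no.
Z [11:05, 12:35] → during → yes.
Result: J, K, Z.

J, K, Z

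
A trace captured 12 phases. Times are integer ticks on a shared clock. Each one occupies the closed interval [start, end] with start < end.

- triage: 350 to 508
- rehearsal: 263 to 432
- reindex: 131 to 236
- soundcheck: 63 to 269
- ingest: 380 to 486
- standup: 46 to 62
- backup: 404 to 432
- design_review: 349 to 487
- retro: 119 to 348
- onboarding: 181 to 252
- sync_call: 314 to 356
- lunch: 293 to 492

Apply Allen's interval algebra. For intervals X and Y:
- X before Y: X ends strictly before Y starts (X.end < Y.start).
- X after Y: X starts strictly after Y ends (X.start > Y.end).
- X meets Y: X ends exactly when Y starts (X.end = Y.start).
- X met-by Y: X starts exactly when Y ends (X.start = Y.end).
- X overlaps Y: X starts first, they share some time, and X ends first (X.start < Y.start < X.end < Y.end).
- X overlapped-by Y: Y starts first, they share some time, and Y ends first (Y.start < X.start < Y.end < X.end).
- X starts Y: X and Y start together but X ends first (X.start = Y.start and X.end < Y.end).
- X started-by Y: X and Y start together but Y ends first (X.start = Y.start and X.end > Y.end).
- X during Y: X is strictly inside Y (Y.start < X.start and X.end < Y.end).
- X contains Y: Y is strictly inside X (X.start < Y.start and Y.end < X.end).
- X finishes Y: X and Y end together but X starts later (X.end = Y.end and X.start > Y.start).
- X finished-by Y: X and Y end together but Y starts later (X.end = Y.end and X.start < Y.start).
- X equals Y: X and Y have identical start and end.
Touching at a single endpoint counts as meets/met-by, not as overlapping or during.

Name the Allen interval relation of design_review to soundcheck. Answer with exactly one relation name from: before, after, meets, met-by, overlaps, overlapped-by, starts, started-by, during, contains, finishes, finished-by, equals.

after

design_review = [349, 487]; soundcheck = [63, 269].
Compare endpoints: design_review.start > soundcheck.start, design_review.start > soundcheck.end, design_review.end > soundcheck.start, design_review.end > soundcheck.end.
That pattern is 'after'.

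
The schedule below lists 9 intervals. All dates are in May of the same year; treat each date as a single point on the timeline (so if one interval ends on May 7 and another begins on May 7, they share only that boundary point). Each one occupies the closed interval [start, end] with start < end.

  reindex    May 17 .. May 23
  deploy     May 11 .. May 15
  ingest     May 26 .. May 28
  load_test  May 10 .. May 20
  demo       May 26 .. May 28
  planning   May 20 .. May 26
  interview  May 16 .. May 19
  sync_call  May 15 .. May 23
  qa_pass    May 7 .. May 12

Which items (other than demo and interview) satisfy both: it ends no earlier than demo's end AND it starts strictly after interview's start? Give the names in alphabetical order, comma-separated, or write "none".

Conditions: its end is no earlier than demo's end (X.end >= May 28) AND its start is strictly after interview's start (X.start > May 16).
deploy: end May 15 >= May 28? ✗; start May 11 > May 16? ✗ → no.
ingest: end May 28 >= May 28? ✓; start May 26 > May 16? ✓ → yes.
load_test: end May 20 >= May 28? ✗; start May 10 > May 16? ✗ → no.
planning: end May 26 >= May 28? ✗; start May 20 > May 16? ✓ → no.
qa_pass: end May 12 >= May 28? ✗; start May 7 > May 16? ✗ → no.
reindex: end May 23 >= May 28? ✗; start May 17 > May 16? ✓ → no.
sync_call: end May 23 >= May 28? ✗; start May 15 > May 16? ✗ → no.
Result: ingest.

ingest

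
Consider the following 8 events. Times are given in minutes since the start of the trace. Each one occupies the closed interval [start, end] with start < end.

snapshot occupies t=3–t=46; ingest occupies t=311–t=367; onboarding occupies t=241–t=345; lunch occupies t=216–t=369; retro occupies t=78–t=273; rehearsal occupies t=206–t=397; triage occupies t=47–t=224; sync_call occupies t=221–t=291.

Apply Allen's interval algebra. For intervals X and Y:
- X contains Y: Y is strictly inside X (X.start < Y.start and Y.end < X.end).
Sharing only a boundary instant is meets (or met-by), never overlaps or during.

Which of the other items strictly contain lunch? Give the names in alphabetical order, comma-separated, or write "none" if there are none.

Target lunch = [t=216, t=369].
ingest [t=311, t=367] → during → no.
onboarding [t=241, t=345] → during → no.
rehearsal [t=206, t=397] → contains → yes.
retro [t=78, t=273] → overlaps → no.
snapshot [t=3, t=46] → before → no.
sync_call [t=221, t=291] → during → no.
triage [t=47, t=224] → overlaps → no.
Result: rehearsal.

rehearsal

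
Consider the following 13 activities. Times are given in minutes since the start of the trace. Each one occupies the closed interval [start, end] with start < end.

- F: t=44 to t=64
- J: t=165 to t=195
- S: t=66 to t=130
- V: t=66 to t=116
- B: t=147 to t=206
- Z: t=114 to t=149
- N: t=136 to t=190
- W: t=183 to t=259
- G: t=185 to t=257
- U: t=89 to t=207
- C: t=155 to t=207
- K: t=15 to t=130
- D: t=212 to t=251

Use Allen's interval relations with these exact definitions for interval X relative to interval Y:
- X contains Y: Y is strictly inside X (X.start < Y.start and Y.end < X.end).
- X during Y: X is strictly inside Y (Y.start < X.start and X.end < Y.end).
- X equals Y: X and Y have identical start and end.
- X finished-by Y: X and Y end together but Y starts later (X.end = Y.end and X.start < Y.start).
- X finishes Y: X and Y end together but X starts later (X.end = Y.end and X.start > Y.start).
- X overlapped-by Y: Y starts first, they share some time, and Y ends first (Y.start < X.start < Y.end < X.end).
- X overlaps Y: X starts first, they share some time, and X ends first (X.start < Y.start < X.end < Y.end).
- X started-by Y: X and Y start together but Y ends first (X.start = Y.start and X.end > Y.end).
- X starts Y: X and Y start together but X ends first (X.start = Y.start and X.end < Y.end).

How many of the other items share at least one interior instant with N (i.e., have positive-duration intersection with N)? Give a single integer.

7

Target N = [t=136, t=190].
B [t=147, t=206] → overlapped-by → counts.
C [t=155, t=207] → overlapped-by → counts.
D [t=212, t=251] → after → no.
F [t=44, t=64] → before → no.
G [t=185, t=257] → overlapped-by → counts.
J [t=165, t=195] → overlapped-by → counts.
K [t=15, t=130] → before → no.
S [t=66, t=130] → before → no.
U [t=89, t=207] → contains → counts.
V [t=66, t=116] → before → no.
W [t=183, t=259] → overlapped-by → counts.
Z [t=114, t=149] → overlaps → counts.
Total: 7.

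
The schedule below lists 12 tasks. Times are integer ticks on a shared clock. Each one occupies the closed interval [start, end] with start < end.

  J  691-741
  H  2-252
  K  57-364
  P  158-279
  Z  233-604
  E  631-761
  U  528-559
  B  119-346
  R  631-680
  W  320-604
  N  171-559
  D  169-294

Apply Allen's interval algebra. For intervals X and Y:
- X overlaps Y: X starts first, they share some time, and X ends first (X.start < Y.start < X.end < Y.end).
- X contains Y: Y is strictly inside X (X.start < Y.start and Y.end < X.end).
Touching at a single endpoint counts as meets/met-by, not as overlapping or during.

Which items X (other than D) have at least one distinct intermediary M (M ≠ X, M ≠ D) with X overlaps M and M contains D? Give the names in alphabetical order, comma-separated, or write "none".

Target D = [169, 294].
Intermediaries M with M contains D: B, K.
Via B — items with X overlaps B: H.
Via K — items with X overlaps K: H.
Union: H.

H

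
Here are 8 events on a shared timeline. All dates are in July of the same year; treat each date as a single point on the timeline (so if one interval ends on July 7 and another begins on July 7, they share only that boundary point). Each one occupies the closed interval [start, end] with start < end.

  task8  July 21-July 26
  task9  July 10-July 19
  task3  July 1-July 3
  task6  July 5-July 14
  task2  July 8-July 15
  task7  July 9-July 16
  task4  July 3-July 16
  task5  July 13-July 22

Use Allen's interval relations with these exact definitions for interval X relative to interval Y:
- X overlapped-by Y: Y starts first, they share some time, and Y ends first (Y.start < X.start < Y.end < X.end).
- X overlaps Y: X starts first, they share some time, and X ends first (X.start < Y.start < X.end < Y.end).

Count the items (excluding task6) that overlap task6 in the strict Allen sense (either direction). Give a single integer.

4

Target task6 = [July 5, July 14].
task2 [July 8, July 15] → overlapped-by → counts.
task3 [July 1, July 3] → before → no.
task4 [July 3, July 16] → contains → no.
task5 [July 13, July 22] → overlapped-by → counts.
task7 [July 9, July 16] → overlapped-by → counts.
task8 [July 21, July 26] → after → no.
task9 [July 10, July 19] → overlapped-by → counts.
Total: 4.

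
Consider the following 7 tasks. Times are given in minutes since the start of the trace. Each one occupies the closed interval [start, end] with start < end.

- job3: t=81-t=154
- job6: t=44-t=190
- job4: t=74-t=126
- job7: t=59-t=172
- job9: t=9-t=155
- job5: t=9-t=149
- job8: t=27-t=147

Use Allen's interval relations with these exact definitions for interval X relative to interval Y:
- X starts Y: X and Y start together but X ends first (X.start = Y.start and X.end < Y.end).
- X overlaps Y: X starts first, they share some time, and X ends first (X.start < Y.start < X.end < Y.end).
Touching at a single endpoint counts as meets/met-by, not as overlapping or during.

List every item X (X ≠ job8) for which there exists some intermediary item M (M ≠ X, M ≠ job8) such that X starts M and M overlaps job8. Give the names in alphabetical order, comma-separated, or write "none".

Target job8 = [t=27, t=147].
Intermediaries M with M overlaps job8: none.
Union: none.

none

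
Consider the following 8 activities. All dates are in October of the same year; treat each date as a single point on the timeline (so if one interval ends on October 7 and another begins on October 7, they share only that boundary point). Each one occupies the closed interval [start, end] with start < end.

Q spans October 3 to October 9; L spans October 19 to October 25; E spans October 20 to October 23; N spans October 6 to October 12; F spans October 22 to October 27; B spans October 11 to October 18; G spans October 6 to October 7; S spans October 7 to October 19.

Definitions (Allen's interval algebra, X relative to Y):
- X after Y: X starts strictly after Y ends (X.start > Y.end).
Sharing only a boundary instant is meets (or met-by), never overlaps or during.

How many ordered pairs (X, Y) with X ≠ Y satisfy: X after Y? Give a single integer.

Checking all 56 ordered pairs for relation 'after'; matching pairs in alphabetical order:
(B, G): B after G ✓
(B, Q): B after Q ✓
(E, B): E after B ✓
(E, G): E after G ✓
(E, N): E after N ✓
(E, Q): E after Q ✓
(E, S): E after S ✓
(F, B): F after B ✓
(F, G): F after G ✓
(F, N): F after N ✓
(F, Q): F after Q ✓
(F, S): F after S ✓
(L, B): L after B ✓
(L, G): L after G ✓
(L, N): L after N ✓
(L, Q): L after Q ✓
Count: 16.

16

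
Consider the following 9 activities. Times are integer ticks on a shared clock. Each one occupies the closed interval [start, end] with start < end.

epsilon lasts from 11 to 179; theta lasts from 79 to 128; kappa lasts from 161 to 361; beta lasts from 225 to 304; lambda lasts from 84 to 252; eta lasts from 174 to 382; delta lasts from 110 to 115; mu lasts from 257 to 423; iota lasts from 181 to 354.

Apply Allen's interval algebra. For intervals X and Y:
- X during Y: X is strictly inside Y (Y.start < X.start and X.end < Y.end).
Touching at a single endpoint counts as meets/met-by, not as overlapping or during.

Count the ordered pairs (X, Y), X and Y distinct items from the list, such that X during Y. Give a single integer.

9

Checking all 72 ordered pairs for relation 'during'; matching pairs in alphabetical order:
(beta, eta): beta during eta ✓
(beta, iota): beta during iota ✓
(beta, kappa): beta during kappa ✓
(delta, epsilon): delta during epsilon ✓
(delta, lambda): delta during lambda ✓
(delta, theta): delta during theta ✓
(iota, eta): iota during eta ✓
(iota, kappa): iota during kappa ✓
(theta, epsilon): theta during epsilon ✓
Count: 9.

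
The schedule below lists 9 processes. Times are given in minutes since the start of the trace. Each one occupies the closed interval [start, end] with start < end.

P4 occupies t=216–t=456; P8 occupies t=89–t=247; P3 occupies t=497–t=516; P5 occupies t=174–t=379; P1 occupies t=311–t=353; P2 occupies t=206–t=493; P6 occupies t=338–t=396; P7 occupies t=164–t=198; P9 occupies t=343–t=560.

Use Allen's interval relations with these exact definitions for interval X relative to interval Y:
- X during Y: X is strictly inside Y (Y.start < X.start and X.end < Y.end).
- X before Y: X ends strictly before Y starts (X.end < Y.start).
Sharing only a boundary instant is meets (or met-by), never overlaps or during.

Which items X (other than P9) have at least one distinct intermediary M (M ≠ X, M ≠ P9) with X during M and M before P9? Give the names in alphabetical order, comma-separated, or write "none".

P7

Target P9 = [t=343, t=560].
Intermediaries M with M before P9: P7, P8.
Via P7 — items with X during P7: none.
Via P8 — items with X during P8: P7.
Union: P7.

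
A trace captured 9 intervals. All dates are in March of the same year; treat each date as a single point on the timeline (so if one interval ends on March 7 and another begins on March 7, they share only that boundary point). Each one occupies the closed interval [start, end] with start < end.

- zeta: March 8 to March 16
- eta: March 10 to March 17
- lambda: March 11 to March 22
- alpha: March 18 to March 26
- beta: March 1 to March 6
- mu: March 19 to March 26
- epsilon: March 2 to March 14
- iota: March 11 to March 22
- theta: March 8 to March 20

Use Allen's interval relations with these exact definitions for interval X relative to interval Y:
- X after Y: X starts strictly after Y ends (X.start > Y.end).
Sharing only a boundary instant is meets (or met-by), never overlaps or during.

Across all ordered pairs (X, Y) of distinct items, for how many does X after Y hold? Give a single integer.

Checking all 72 ordered pairs for relation 'after'; matching pairs in alphabetical order:
(alpha, beta): alpha after beta ✓
(alpha, epsilon): alpha after epsilon ✓
(alpha, eta): alpha after eta ✓
(alpha, zeta): alpha after zeta ✓
(eta, beta): eta after beta ✓
(iota, beta): iota after beta ✓
(lambda, beta): lambda after beta ✓
(mu, beta): mu after beta ✓
(mu, epsilon): mu after epsilon ✓
(mu, eta): mu after eta ✓
(mu, zeta): mu after zeta ✓
(theta, beta): theta after beta ✓
(zeta, beta): zeta after beta ✓
Count: 13.

13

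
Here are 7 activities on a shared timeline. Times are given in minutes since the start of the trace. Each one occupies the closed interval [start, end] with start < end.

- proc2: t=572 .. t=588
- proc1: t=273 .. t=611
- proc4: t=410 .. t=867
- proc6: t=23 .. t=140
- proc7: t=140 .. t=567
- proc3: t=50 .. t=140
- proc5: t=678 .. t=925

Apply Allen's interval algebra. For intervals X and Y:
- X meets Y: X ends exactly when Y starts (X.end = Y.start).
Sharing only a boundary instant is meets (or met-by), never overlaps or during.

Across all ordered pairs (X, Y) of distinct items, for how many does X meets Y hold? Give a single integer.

Checking all 42 ordered pairs for relation 'meets'; matching pairs in alphabetical order:
(proc3, proc7): proc3 meets proc7 ✓
(proc6, proc7): proc6 meets proc7 ✓
Count: 2.

2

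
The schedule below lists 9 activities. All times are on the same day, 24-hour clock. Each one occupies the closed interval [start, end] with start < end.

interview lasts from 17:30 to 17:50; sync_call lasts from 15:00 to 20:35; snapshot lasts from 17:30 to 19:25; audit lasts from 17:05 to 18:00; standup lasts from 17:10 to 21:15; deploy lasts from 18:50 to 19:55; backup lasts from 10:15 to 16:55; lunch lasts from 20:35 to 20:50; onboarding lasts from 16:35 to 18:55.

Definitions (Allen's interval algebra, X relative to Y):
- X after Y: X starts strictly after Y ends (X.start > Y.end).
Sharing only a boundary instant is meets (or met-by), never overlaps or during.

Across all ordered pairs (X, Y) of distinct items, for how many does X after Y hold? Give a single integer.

13

Checking all 72 ordered pairs for relation 'after'; matching pairs in alphabetical order:
(audit, backup): audit after backup ✓
(deploy, audit): deploy after audit ✓
(deploy, backup): deploy after backup ✓
(deploy, interview): deploy after interview ✓
(interview, backup): interview after backup ✓
(lunch, audit): lunch after audit ✓
(lunch, backup): lunch after backup ✓
(lunch, deploy): lunch after deploy ✓
(lunch, interview): lunch after interview ✓
(lunch, onboarding): lunch after onboarding ✓
(lunch, snapshot): lunch after snapshot ✓
(snapshot, backup): snapshot after backup ✓
(standup, backup): standup after backup ✓
Count: 13.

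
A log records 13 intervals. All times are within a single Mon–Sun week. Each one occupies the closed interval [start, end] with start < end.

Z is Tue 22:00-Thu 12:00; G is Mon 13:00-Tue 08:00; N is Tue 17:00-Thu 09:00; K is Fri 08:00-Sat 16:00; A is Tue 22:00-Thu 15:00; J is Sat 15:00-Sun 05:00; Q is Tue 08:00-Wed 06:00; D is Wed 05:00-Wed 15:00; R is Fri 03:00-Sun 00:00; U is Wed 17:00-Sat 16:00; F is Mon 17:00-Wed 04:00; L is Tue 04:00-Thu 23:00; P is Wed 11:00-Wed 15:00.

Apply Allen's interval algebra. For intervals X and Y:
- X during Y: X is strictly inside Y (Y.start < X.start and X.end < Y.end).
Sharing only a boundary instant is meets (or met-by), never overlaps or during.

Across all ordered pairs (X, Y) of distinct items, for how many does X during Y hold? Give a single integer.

13

Checking all 156 ordered pairs for relation 'during'; matching pairs in alphabetical order:
(A, L): A during L ✓
(D, A): D during A ✓
(D, L): D during L ✓
(D, N): D during N ✓
(D, Z): D during Z ✓
(K, R): K during R ✓
(N, L): N during L ✓
(P, A): P during A ✓
(P, L): P during L ✓
(P, N): P during N ✓
(P, Z): P during Z ✓
(Q, L): Q during L ✓
(Z, L): Z during L ✓
Count: 13.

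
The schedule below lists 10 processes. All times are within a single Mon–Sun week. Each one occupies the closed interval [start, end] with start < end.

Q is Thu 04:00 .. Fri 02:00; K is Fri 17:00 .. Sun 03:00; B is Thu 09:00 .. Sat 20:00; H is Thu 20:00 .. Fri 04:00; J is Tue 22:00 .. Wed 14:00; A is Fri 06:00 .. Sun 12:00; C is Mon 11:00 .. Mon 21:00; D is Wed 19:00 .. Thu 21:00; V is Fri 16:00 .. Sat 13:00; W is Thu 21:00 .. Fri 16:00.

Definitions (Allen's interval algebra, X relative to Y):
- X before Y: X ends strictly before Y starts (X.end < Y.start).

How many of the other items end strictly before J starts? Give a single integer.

1

Target J = [Tue 22:00, Wed 14:00].
A [Fri 06:00, Sun 12:00] → after → no.
B [Thu 09:00, Sat 20:00] → after → no.
C [Mon 11:00, Mon 21:00] → before → counts.
D [Wed 19:00, Thu 21:00] → after → no.
H [Thu 20:00, Fri 04:00] → after → no.
K [Fri 17:00, Sun 03:00] → after → no.
Q [Thu 04:00, Fri 02:00] → after → no.
V [Fri 16:00, Sat 13:00] → after → no.
W [Thu 21:00, Fri 16:00] → after → no.
Total: 1.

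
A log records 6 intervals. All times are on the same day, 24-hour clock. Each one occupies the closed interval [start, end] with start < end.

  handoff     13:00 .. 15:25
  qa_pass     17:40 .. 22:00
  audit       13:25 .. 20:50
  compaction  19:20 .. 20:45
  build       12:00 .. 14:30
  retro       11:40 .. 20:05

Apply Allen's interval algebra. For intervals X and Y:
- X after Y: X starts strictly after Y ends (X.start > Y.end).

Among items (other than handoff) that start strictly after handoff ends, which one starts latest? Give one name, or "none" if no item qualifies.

compaction

Target handoff = [13:00, 15:25].
audit [13:25, 20:50] → overlapped-by → excluded.
build [12:00, 14:30] → overlaps → excluded.
compaction [19:20, 20:45] → after → candidate.
qa_pass [17:40, 22:00] → after → candidate.
retro [11:40, 20:05] → contains → excluded.
Among candidates, latest start is 19:20 → compaction.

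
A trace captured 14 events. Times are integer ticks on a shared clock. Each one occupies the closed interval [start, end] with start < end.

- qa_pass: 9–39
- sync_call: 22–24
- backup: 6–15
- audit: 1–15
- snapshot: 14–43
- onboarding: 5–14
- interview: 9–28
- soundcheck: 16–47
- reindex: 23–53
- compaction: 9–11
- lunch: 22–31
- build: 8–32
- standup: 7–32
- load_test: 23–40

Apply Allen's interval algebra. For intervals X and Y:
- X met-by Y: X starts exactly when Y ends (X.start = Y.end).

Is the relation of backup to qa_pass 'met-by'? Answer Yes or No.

backup = [6, 15], qa_pass = [9, 39].
Actual relation of backup to qa_pass: overlaps.
Asked whether 'met-by' holds → No.

No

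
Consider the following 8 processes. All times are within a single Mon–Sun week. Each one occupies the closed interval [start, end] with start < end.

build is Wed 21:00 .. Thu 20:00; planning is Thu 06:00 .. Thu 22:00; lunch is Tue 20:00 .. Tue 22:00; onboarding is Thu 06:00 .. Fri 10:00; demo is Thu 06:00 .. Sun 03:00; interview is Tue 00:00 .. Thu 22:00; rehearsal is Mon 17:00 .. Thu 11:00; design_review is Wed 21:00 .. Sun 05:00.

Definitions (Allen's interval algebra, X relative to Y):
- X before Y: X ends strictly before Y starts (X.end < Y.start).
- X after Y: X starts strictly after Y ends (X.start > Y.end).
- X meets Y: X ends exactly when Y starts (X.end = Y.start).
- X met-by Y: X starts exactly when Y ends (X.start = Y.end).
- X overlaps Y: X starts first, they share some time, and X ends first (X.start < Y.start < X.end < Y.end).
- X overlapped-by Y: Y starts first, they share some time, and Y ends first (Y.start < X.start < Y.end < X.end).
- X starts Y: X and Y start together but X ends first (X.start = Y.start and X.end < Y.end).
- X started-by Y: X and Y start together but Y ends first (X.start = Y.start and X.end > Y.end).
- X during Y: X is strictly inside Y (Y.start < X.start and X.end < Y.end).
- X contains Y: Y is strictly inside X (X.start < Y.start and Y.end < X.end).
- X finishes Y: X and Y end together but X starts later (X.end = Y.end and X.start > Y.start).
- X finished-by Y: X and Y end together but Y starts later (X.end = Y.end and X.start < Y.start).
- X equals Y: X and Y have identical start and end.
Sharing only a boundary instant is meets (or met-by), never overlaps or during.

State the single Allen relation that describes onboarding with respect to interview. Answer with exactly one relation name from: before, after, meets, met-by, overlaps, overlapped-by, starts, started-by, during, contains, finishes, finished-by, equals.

overlapped-by

onboarding = [Thu 06:00, Fri 10:00]; interview = [Tue 00:00, Thu 22:00].
Compare endpoints: onboarding.start > interview.start, onboarding.start < interview.end, onboarding.end > interview.start, onboarding.end > interview.end.
That pattern is 'overlapped-by'.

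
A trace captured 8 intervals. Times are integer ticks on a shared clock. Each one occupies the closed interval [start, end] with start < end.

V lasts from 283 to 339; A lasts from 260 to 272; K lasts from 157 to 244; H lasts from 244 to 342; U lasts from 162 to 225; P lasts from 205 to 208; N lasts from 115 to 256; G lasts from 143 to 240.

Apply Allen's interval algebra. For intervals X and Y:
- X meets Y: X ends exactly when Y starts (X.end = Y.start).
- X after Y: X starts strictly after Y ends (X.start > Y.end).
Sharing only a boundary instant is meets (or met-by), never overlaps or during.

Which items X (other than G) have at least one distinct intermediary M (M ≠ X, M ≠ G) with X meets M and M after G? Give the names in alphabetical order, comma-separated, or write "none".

K

Target G = [143, 240].
Intermediaries M with M after G: A, H, V.
Via A — items with X meets A: none.
Via H — items with X meets H: K.
Via V — items with X meets V: none.
Union: K.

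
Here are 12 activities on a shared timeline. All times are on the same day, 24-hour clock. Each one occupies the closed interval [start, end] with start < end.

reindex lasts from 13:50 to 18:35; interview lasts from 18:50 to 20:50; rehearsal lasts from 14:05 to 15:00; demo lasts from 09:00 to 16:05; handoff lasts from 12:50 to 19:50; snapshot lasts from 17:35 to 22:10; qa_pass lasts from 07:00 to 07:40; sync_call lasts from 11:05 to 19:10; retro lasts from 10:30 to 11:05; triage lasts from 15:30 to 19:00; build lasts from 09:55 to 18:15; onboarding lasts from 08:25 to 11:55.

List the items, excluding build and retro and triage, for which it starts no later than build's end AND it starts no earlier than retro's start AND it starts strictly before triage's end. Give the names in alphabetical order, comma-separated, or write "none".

Conditions: its start is no later than build's end (X.start <= 18:15) AND its start is no earlier than retro's start (X.start >= 10:30) AND its start is strictly before triage's end (X.start < 19:00).
demo: start 09:00 <= 18:15? ✓; start 09:00 >= 10:30? ✗; start 09:00 < 19:00? ✓ → no.
handoff: start 12:50 <= 18:15? ✓; start 12:50 >= 10:30? ✓; start 12:50 < 19:00? ✓ → yes.
interview: start 18:50 <= 18:15? ✗; start 18:50 >= 10:30? ✓; start 18:50 < 19:00? ✓ → no.
onboarding: start 08:25 <= 18:15? ✓; start 08:25 >= 10:30? ✗; start 08:25 < 19:00? ✓ → no.
qa_pass: start 07:00 <= 18:15? ✓; start 07:00 >= 10:30? ✗; start 07:00 < 19:00? ✓ → no.
rehearsal: start 14:05 <= 18:15? ✓; start 14:05 >= 10:30? ✓; start 14:05 < 19:00? ✓ → yes.
reindex: start 13:50 <= 18:15? ✓; start 13:50 >= 10:30? ✓; start 13:50 < 19:00? ✓ → yes.
snapshot: start 17:35 <= 18:15? ✓; start 17:35 >= 10:30? ✓; start 17:35 < 19:00? ✓ → yes.
sync_call: start 11:05 <= 18:15? ✓; start 11:05 >= 10:30? ✓; start 11:05 < 19:00? ✓ → yes.
Result: handoff, rehearsal, reindex, snapshot, sync_call.

handoff, rehearsal, reindex, snapshot, sync_call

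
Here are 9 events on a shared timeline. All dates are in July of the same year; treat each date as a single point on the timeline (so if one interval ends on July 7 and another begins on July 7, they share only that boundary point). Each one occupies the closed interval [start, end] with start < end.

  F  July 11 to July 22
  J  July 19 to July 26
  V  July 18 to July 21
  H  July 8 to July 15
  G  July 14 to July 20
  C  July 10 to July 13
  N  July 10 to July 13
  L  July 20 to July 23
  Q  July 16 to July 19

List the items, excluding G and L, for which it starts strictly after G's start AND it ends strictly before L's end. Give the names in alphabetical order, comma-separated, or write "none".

Q, V

Conditions: its start is strictly after G's start (X.start > July 14) AND its end is strictly before L's end (X.end < July 23).
C: start July 10 > July 14? ✗; end July 13 < July 23? ✓ → no.
F: start July 11 > July 14? ✗; end July 22 < July 23? ✓ → no.
H: start July 8 > July 14? ✗; end July 15 < July 23? ✓ → no.
J: start July 19 > July 14? ✓; end July 26 < July 23? ✗ → no.
N: start July 10 > July 14? ✗; end July 13 < July 23? ✓ → no.
Q: start July 16 > July 14? ✓; end July 19 < July 23? ✓ → yes.
V: start July 18 > July 14? ✓; end July 21 < July 23? ✓ → yes.
Result: Q, V.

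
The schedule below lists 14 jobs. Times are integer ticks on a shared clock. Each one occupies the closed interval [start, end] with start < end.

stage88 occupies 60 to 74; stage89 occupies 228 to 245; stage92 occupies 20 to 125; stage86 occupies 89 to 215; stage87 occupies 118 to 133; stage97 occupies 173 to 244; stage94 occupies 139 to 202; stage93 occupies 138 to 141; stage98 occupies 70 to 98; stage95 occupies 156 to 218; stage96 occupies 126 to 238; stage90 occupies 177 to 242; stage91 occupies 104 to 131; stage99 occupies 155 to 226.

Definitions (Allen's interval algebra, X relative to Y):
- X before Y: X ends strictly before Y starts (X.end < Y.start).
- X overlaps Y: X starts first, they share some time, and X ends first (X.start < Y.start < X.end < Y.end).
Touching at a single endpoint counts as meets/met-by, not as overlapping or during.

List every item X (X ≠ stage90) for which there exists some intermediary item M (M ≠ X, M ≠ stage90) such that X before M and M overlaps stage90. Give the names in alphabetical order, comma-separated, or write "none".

Target stage90 = [177, 242].
Intermediaries M with M overlaps stage90: stage86, stage94, stage95, stage96, stage99.
Via stage86 — items with X before stage86: stage88.
Via stage94 — items with X before stage94: stage87, stage88, stage91, stage92, stage98.
Via stage95 — items with X before stage95: stage87, stage88, stage91, stage92, stage93, stage98.
Via stage96 — items with X before stage96: stage88, stage92, stage98.
Via stage99 — items with X before stage99: stage87, stage88, stage91, stage92, stage93, stage98.
Union: stage87, stage88, stage91, stage92, stage93, stage98.

stage87, stage88, stage91, stage92, stage93, stage98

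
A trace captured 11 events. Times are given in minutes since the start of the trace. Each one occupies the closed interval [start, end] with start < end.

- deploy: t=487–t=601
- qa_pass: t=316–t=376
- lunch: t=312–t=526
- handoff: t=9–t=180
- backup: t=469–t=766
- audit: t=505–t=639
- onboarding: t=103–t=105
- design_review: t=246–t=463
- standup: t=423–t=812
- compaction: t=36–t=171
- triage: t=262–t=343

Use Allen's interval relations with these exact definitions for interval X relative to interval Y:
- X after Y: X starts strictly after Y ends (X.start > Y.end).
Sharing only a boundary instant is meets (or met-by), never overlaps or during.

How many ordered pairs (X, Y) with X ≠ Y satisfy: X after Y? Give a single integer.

Checking all 110 ordered pairs for relation 'after'; matching pairs in alphabetical order:
(audit, compaction): audit after compaction ✓
(audit, design_review): audit after design_review ✓
(audit, handoff): audit after handoff ✓
(audit, onboarding): audit after onboarding ✓
(audit, qa_pass): audit after qa_pass ✓
(audit, triage): audit after triage ✓
(backup, compaction): backup after compaction ✓
(backup, design_review): backup after design_review ✓
(backup, handoff): backup after handoff ✓
(backup, onboarding): backup after onboarding ✓
(backup, qa_pass): backup after qa_pass ✓
(backup, triage): backup after triage ✓
(deploy, compaction): deploy after compaction ✓
(deploy, design_review): deploy after design_review ✓
(deploy, handoff): deploy after handoff ✓
(deploy, onboarding): deploy after onboarding ✓
(deploy, qa_pass): deploy after qa_pass ✓
(deploy, triage): deploy after triage ✓
(design_review, compaction): design_review after compaction ✓
(design_review, handoff): design_review after handoff ✓
(design_review, onboarding): design_review after onboarding ✓
(lunch, compaction): lunch after compaction ✓
(lunch, handoff): lunch after handoff ✓
(lunch, onboarding): lunch after onboarding ✓
... plus 11 further pairs not listed.
Count: 35.

35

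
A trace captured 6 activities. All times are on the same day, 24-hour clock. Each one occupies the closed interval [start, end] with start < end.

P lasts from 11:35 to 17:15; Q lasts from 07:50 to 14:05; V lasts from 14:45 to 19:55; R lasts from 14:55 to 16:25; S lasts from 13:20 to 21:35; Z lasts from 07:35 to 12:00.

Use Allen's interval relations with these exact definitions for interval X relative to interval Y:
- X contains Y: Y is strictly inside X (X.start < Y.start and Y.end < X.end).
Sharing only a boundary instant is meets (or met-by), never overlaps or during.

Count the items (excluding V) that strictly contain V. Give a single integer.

1

Target V = [14:45, 19:55].
P [11:35, 17:15] → overlaps → no.
Q [07:50, 14:05] → before → no.
R [14:55, 16:25] → during → no.
S [13:20, 21:35] → contains → counts.
Z [07:35, 12:00] → before → no.
Total: 1.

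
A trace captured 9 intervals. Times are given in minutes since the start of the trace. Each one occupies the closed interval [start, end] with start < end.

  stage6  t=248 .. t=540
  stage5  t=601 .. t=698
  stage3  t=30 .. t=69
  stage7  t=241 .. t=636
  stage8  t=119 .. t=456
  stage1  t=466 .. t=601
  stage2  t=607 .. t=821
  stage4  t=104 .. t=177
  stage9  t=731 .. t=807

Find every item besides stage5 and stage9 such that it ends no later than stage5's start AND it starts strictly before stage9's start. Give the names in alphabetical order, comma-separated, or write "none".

stage1, stage3, stage4, stage6, stage8

Conditions: its end is no later than stage5's start (X.end <= t=601) AND its start is strictly before stage9's start (X.start < t=731).
stage1: end t=601 <= t=601? ✓; start t=466 < t=731? ✓ → yes.
stage2: end t=821 <= t=601? ✗; start t=607 < t=731? ✓ → no.
stage3: end t=69 <= t=601? ✓; start t=30 < t=731? ✓ → yes.
stage4: end t=177 <= t=601? ✓; start t=104 < t=731? ✓ → yes.
stage6: end t=540 <= t=601? ✓; start t=248 < t=731? ✓ → yes.
stage7: end t=636 <= t=601? ✗; start t=241 < t=731? ✓ → no.
stage8: end t=456 <= t=601? ✓; start t=119 < t=731? ✓ → yes.
Result: stage1, stage3, stage4, stage6, stage8.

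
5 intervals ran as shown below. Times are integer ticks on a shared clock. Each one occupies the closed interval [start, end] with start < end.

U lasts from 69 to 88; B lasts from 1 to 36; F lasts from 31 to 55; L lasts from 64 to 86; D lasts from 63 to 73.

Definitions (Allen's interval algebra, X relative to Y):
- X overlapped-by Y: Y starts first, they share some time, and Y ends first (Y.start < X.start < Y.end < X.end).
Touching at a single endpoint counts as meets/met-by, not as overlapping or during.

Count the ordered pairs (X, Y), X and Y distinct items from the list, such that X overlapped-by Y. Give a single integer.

4

Checking all 20 ordered pairs for relation 'overlapped-by'; matching pairs in alphabetical order:
(F, B): F overlapped-by B ✓
(L, D): L overlapped-by D ✓
(U, D): U overlapped-by D ✓
(U, L): U overlapped-by L ✓
Count: 4.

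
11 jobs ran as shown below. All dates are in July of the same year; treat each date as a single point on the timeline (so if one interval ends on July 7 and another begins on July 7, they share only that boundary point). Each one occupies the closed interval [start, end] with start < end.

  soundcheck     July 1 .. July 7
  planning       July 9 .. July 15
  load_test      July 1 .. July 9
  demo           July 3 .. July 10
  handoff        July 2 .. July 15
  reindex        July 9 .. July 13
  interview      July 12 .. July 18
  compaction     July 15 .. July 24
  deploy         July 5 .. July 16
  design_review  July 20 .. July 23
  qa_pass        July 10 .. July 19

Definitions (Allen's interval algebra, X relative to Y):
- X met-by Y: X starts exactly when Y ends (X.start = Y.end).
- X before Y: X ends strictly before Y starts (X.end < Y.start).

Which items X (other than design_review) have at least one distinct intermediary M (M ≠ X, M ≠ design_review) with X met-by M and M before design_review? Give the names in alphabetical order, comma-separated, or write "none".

Target design_review = [July 20, July 23].
Intermediaries M with M before design_review: demo, deploy, handoff, interview, load_test, planning, qa_pass, reindex, soundcheck.
Via demo — items with X met-by demo: qa_pass.
Via deploy — items with X met-by deploy: none.
Via handoff — items with X met-by handoff: compaction.
Via interview — items with X met-by interview: none.
Via load_test — items with X met-by load_test: planning, reindex.
Via planning — items with X met-by planning: compaction.
Via qa_pass — items with X met-by qa_pass: none.
Via reindex — items with X met-by reindex: none.
Via soundcheck — items with X met-by soundcheck: none.
Union: compaction, planning, qa_pass, reindex.

compaction, planning, qa_pass, reindex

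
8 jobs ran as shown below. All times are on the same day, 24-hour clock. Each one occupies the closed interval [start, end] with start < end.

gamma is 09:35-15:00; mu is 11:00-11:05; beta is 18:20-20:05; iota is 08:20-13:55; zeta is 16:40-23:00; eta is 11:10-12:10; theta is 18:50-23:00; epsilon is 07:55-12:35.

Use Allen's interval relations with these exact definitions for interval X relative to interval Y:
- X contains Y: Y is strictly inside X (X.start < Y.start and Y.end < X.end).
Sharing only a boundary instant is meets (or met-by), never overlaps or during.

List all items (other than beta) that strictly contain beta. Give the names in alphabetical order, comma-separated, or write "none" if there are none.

zeta

Target beta = [18:20, 20:05].
epsilon [07:55, 12:35] → before → no.
eta [11:10, 12:10] → before → no.
gamma [09:35, 15:00] → before → no.
iota [08:20, 13:55] → before → no.
mu [11:00, 11:05] → before → no.
theta [18:50, 23:00] → overlapped-by → no.
zeta [16:40, 23:00] → contains → yes.
Result: zeta.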